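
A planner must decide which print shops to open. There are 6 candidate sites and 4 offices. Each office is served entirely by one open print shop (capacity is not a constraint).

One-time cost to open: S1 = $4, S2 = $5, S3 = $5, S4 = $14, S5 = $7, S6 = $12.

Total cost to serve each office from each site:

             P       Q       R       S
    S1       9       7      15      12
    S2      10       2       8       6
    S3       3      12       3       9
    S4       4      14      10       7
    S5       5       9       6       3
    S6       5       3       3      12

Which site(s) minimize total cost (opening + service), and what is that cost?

For any fixed open set, each office goes to its cheapest open site; total = fixed + service.
{S2, S3}: P→S3 3, Q→S2 2, R→S3 3, S→S2 6. Service 14; fixed 10; total 24.
{S1, S2, S3}: service 14 + fixed 14 = 28
{S2, S3, S5}: service 11 + fixed 17 = 28
{S1, S2, S3, S4, S5, S6}: P→S3 3, Q→S2 2, R→S3 3, S→S5 3. Service 11; fixed 47; total 58.
No other subset beats 24.

Open S2 and S3; minimum total cost 24.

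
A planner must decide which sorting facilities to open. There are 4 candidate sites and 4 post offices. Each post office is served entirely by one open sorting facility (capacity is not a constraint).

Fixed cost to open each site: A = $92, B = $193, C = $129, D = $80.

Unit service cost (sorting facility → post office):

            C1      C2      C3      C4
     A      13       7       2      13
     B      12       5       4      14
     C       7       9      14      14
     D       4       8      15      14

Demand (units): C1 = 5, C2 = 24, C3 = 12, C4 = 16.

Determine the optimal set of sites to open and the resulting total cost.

For any fixed open set, each post office goes to its cheapest open site; total = fixed + service.
{A}: C1→A 13·5=65, C2→A 7·24=168, C3→A 2·12=24, C4→A 13·16=208. Service 465; fixed 92; total 557.
{A, D}: service 420 + fixed 172 = 592
{B}: service 452 + fixed 193 = 645
{A, B, C, D}: service 372 + fixed 494 = 866
(All 15 nonempty subsets were checked; A only is lowest.)

Open A only; minimum total cost 557.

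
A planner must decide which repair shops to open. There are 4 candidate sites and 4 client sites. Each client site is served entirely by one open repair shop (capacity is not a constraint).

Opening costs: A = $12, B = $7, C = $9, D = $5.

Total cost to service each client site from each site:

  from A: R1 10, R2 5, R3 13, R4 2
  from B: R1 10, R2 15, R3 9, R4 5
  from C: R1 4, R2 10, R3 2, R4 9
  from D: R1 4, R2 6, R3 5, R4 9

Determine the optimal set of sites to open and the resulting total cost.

For any fixed open set, each client site goes to its cheapest open site; total = fixed + service.
{D}: R1→D 4, R2→D 6, R3→D 5, R4→D 9. Service 24; fixed 5; total 29.
{B, D}: R1→D 4, R2→D 6, R3→D 5, R4→B 5. Service 20; fixed 12; total 32.
{A, D}: R1→D 4, R2→A 5, R3→D 5, R4→A 2. Service 16; fixed 17; total 33.
{A, B, C, D}: service 13 + fixed 33 = 46
No other subset beats 29.

Open D only; minimum total cost 29.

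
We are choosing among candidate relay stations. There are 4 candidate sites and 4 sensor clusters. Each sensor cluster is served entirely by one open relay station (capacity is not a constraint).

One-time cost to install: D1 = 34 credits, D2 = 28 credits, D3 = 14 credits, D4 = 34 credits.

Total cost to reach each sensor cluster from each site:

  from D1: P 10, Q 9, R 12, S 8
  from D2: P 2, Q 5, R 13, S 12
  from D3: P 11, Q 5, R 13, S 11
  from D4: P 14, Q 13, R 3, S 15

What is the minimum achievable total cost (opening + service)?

Minimum total cost: 54

For any fixed open set, each sensor cluster goes to its cheapest open site; total = fixed + service.
{D3}: P→D3 11, Q→D3 5, R→D3 13, S→D3 11. Service 40; fixed 14; total 54.
{D2}: service 32 + fixed 28 = 60
{D1}: service 39 + fixed 34 = 73
{D1, D2, D3, D4}: service 18 + fixed 110 = 128
(All 15 nonempty subsets were checked; D3 only is lowest.)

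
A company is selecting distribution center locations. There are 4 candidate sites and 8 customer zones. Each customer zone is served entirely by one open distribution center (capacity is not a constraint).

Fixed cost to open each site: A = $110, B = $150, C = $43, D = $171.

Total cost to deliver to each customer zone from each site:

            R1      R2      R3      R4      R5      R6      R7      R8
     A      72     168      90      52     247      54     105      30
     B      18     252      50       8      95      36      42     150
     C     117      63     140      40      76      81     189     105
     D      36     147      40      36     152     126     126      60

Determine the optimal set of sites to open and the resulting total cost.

For any fixed open set, each customer zone goes to its cheapest open site; total = fixed + service.
{B, C}: R1→B 18, R2→C 63, R3→B 50, R4→B 8, R5→C 76, R6→B 36, R7→B 42, R8→C 105. Service 398; fixed 193; total 591.
{A, B, C}: service 323 + fixed 303 = 626
{A, C}: R1→A 72, R2→C 63, R3→A 90, R4→C 40, R5→C 76, R6→A 54, R7→A 105, R8→A 30. Service 530; fixed 153; total 683.
{A, B, C, D}: service 313 + fixed 474 = 787
No other subset beats 591.

Open B and C; minimum total cost 591.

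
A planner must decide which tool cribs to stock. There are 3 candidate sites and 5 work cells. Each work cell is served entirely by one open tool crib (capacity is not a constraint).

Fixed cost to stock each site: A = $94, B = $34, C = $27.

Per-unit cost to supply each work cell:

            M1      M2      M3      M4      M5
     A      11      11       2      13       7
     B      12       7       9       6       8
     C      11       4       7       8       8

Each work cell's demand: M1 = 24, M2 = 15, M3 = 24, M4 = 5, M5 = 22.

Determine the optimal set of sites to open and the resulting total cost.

Open A and C; minimum total cost 687.

For any fixed open set, each work cell goes to its cheapest open site; total = fixed + service.
{A, C}: M1→A 11·24=264, M2→C 4·15=60, M3→A 2·24=48, M4→C 8·5=40, M5→A 7·22=154. Service 566; fixed 121; total 687.
{A, B, C}: service 556 + fixed 155 = 711
{A, B}: service 601 + fixed 128 = 729
{C}: service 708 + fixed 27 = 735
No other subset beats 687.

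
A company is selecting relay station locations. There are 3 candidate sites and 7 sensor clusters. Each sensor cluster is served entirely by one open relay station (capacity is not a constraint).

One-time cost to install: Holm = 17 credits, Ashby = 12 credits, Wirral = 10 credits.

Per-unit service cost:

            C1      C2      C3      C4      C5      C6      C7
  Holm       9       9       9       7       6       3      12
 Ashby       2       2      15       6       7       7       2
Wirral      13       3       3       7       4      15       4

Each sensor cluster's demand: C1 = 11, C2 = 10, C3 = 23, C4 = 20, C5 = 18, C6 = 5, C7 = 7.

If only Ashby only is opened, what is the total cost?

Total cost: 694

Each sensor cluster is assigned to its cheapest site among the open ones.
{Ashby}: C1→Ashby 2·11=22, C2→Ashby 2·10=20, C3→Ashby 15·23=345, C4→Ashby 6·20=120, C5→Ashby 7·18=126, C6→Ashby 7·5=35, C7→Ashby 2·7=14. Service 682; fixed 12; total 694.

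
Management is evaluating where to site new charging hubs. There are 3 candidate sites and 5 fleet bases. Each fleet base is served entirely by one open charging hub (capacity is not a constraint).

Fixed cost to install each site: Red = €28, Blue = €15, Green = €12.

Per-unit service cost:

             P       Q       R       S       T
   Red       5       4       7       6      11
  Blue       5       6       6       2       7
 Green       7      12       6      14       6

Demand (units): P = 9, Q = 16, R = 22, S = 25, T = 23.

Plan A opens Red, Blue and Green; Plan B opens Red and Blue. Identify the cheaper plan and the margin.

Plan A is cheaper by 11.

Plan A: {Red, Blue, Green}: P→Red 5·9=45, Q→Red 4·16=64, R→Blue 6·22=132, S→Blue 2·25=50, T→Green 6·23=138. Service 429; fixed 55; total 484.
Plan B: {Red, Blue}: P→Red 5·9=45, Q→Red 4·16=64, R→Blue 6·22=132, S→Blue 2·25=50, T→Blue 7·23=161. Service 452; fixed 43; total 495.
Difference: |484 − 495| = 11.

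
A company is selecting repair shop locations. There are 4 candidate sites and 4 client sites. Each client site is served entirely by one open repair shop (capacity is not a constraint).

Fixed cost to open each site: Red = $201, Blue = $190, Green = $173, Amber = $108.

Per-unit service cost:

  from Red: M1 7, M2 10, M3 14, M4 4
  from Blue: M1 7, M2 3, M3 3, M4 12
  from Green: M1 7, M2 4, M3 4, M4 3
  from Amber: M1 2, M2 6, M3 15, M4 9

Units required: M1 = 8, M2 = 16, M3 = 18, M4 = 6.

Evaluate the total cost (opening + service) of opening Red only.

Each client site is assigned to its cheapest site among the open ones.
{Red}: M1→Red 7·8=56, M2→Red 10·16=160, M3→Red 14·18=252, M4→Red 4·6=24. Service 492; fixed 201; total 693.

Total cost: 693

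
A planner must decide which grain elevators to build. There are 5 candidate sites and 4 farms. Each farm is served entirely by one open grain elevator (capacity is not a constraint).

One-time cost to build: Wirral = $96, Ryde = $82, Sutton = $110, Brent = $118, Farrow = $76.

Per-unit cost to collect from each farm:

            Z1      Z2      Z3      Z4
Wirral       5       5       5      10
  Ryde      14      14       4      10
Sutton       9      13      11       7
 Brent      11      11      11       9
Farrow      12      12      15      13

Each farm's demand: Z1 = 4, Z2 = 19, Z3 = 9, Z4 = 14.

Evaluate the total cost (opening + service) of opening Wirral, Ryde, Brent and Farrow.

Total cost: 649

Each farm is assigned to its cheapest site among the open ones.
{Wirral, Ryde, Brent, Farrow}: Z1→Wirral 5·4=20, Z2→Wirral 5·19=95, Z3→Ryde 4·9=36, Z4→Brent 9·14=126. Service 277; fixed 372; total 649.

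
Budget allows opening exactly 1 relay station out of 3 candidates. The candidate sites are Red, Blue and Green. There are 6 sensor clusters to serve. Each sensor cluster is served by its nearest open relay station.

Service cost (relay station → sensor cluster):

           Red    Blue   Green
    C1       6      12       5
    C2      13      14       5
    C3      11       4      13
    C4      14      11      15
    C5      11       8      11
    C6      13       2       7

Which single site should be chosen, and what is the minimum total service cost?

With exactly 1 open, each sensor cluster uses its cheapest among the chosen.
{Blue}: C1→Blue 12, C2→Blue 14, C3→Blue 4, C4→Blue 11, C5→Blue 8, C6→Blue 2. Service cost 51.
{Green}: service cost 56
{Red}: service cost 68
Among all 3 size-1 choices, {Blue} is lowest.

Choose Blue only; total service cost 51.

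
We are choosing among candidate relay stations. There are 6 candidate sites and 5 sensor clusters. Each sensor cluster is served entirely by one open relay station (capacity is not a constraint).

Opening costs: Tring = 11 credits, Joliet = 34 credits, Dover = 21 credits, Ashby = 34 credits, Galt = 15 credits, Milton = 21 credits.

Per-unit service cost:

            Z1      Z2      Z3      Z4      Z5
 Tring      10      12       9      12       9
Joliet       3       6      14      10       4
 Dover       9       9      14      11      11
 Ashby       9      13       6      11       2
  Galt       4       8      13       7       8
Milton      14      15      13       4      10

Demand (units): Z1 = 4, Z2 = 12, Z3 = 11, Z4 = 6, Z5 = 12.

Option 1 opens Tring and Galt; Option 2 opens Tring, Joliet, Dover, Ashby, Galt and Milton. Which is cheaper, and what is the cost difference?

Option 2 is cheaper by 41.

Option 1: {Tring, Galt}: Z1→Galt 4·4=16, Z2→Galt 8·12=96, Z3→Tring 9·11=99, Z4→Galt 7·6=42, Z5→Galt 8·12=96. Service 349; fixed 26; total 375.
Option 2: {Tring, Joliet, Dover, Ashby, Galt, Milton}: Z1→Joliet 3·4=12, Z2→Joliet 6·12=72, Z3→Ashby 6·11=66, Z4→Milton 4·6=24, Z5→Ashby 2·12=24. Service 198; fixed 136; total 334.
Difference: |375 − 334| = 41.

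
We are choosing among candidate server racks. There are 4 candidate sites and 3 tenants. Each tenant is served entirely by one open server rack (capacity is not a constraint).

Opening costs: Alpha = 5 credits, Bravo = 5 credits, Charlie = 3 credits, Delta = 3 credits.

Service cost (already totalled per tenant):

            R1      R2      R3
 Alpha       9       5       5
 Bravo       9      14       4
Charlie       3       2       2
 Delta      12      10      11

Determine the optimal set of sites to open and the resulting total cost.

Open Charlie only; minimum total cost 10.

For any fixed open set, each tenant goes to its cheapest open site; total = fixed + service.
{Charlie}: R1→Charlie 3, R2→Charlie 2, R3→Charlie 2. Service 7; fixed 3; total 10.
{Charlie, Delta}: service 7 + fixed 6 = 13
{Alpha, Charlie}: R1→Charlie 3, R2→Charlie 2, R3→Charlie 2. Service 7; fixed 8; total 15.
{Alpha, Bravo, Charlie, Delta}: service 7 + fixed 16 = 23
No other subset beats 10.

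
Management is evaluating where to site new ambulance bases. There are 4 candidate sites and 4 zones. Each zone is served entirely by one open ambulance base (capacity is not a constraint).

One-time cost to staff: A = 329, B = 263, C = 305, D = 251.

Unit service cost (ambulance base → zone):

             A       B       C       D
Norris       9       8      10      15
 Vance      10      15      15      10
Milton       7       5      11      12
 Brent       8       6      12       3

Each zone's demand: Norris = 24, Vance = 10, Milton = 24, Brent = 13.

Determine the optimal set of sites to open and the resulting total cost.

Open B only; minimum total cost 803.

For any fixed open set, each zone goes to its cheapest open site; total = fixed + service.
{B}: Norris→B 8·24=192, Vance→B 15·10=150, Milton→B 5·24=120, Brent→B 6·13=78. Service 540; fixed 263; total 803.
{A}: service 588 + fixed 329 = 917
{B, D}: service 451 + fixed 514 = 965
{A, B, C, D}: service 451 + fixed 1148 = 1599
(All 15 nonempty subsets were checked; B only is lowest.)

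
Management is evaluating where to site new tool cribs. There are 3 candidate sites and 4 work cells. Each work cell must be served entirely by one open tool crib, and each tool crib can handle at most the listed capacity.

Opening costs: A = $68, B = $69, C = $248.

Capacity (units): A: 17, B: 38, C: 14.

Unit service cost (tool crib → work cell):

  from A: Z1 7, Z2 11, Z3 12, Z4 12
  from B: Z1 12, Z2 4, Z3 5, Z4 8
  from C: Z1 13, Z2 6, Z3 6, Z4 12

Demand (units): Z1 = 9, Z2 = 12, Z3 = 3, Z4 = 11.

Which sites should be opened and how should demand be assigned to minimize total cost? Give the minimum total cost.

Minimum total cost: 328

Open {B}: Z1→B 12·9=108, Z2→B 4·12=48, Z3→B 5·3=15, Z4→B 8·11=88.
Loads: B carries 35/38. Service 259; fixed 69; total 328.
Next best feasible plan costs 351.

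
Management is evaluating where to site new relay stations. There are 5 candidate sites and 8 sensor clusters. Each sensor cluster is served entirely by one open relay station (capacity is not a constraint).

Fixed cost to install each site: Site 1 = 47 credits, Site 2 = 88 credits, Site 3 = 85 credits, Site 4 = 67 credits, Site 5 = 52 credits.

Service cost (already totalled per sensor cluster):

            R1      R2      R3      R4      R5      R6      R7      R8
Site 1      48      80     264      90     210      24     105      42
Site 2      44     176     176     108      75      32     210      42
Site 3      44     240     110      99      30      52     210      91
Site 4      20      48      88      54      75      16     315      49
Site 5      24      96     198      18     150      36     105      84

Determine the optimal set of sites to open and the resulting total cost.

For any fixed open set, each sensor cluster goes to its cheapest open site; total = fixed + service.
{Site 4, Site 5}: R1→Site 4 20, R2→Site 4 48, R3→Site 4 88, R4→Site 5 18, R5→Site 4 75, R6→Site 4 16, R7→Site 5 105, R8→Site 4 49. Service 419; fixed 119; total 538.
{Site 1, Site 4}: service 448 + fixed 114 = 562
{Site 1, Site 4, Site 5}: service 412 + fixed 166 = 578
{Site 1, Site 2, Site 3, Site 4, Site 5}: R1→Site 4 20, R2→Site 4 48, R3→Site 4 88, R4→Site 5 18, R5→Site 3 30, R6→Site 4 16, R7→Site 1 105, R8→Site 1 42. Service 367; fixed 339; total 706.
No other subset beats 538.

Open Site 4 and Site 5; minimum total cost 538.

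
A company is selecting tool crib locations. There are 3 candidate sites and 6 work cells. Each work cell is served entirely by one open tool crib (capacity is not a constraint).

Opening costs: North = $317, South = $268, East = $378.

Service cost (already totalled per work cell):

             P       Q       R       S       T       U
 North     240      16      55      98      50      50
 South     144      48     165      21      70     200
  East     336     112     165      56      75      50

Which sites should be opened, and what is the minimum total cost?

Open North only; minimum total cost 826.

For any fixed open set, each work cell goes to its cheapest open site; total = fixed + service.
{North}: P→North 240, Q→North 16, R→North 55, S→North 98, T→North 50, U→North 50. Service 509; fixed 317; total 826.
{South}: P→South 144, Q→South 48, R→South 165, S→South 21, T→South 70, U→South 200. Service 648; fixed 268; total 916.
{North, South}: P→South 144, Q→North 16, R→North 55, S→South 21, T→North 50, U→North 50. Service 336; fixed 585; total 921.
{North, South, East}: P→South 144, Q→North 16, R→North 55, S→South 21, T→North 50, U→North 50. Service 336; fixed 963; total 1299.
No other subset beats 826.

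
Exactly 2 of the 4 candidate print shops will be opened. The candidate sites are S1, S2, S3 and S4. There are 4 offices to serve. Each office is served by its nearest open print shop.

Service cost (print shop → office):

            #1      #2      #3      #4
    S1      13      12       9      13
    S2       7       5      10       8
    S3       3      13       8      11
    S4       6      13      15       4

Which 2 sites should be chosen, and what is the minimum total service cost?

Choose S2 and S3; total service cost 24.

With exactly 2 open, each office uses its cheapest among the chosen.
{S2, S3}: #1→S3 3, #2→S2 5, #3→S3 8, #4→S2 8. Service cost 24.
{S2, S4}: service cost 25
{S3, S4}: service cost 28
Among all 6 size-2 choices, {S2, S3} is lowest.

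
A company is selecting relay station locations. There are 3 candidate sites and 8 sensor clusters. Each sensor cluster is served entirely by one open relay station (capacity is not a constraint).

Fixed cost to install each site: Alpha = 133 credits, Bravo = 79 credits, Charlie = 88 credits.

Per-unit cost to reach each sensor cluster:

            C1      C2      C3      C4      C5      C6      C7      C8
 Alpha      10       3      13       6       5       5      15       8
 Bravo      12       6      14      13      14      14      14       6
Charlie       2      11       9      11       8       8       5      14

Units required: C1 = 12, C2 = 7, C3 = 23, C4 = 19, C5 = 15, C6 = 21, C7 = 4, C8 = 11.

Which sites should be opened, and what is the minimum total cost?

For any fixed open set, each sensor cluster goes to its cheapest open site; total = fixed + service.
{Alpha, Charlie}: C1→Charlie 2·12=24, C2→Alpha 3·7=21, C3→Charlie 9·23=207, C4→Alpha 6·19=114, C5→Alpha 5·15=75, C6→Alpha 5·21=105, C7→Charlie 5·4=20, C8→Alpha 8·11=88. Service 654; fixed 221; total 875.
{Alpha, Bravo, Charlie}: service 632 + fixed 300 = 932
{Alpha}: service 882 + fixed 133 = 1015
{Bravo}: service 1381 + fixed 79 = 1460
(All 7 nonempty subsets were checked; Alpha and Charlie is lowest.)

Open Alpha and Charlie; minimum total cost 875.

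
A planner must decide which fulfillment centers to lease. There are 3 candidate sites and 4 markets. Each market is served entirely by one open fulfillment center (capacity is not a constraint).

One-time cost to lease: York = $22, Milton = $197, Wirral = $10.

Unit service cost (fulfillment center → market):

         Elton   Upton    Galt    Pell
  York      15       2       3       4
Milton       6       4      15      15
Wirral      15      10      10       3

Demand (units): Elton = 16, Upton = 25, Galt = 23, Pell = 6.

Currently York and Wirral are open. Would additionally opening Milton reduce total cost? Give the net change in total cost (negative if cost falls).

Current service cost with {York, Wirral}: 377.
Adding Milton: each market re-picks its cheapest; new service cost 233, saving 144.
Extra fixed cost: 197. Net change = 197 − 144 = 53.
(Totals: 409 → 462.)

No — net change +53 (cost rises by 53).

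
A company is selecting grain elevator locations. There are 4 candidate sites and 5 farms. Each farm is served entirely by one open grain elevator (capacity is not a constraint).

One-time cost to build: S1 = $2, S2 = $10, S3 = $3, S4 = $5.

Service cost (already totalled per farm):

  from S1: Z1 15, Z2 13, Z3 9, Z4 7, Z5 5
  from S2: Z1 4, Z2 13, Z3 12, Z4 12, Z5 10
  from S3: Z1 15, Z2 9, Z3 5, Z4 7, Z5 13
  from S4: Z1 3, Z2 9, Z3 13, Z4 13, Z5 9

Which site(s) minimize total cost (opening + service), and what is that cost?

Open S1, S3 and S4; minimum total cost 39.

For any fixed open set, each farm goes to its cheapest open site; total = fixed + service.
{S1, S3, S4}: Z1→S4 3, Z2→S3 9, Z3→S3 5, Z4→S1 7, Z5→S1 5. Service 29; fixed 10; total 39.
{S1, S4}: service 33 + fixed 7 = 40
{S3, S4}: Z1→S4 3, Z2→S3 9, Z3→S3 5, Z4→S3 7, Z5→S4 9. Service 33; fixed 8; total 41.
{S1, S2, S3, S4}: Z1→S4 3, Z2→S3 9, Z3→S3 5, Z4→S1 7, Z5→S1 5. Service 29; fixed 20; total 49.
No other subset beats 39.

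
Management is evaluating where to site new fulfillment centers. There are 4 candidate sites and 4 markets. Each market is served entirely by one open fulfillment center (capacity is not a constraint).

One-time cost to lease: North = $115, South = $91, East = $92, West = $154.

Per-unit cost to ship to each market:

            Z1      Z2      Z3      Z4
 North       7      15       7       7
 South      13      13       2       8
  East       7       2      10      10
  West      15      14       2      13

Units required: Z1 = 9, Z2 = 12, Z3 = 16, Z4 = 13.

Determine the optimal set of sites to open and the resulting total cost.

Open South and East; minimum total cost 406.

For any fixed open set, each market goes to its cheapest open site; total = fixed + service.
{South, East}: Z1→East 7·9=63, Z2→East 2·12=24, Z3→South 2·16=32, Z4→South 8·13=104. Service 223; fixed 183; total 406.
{East}: service 377 + fixed 92 = 469
{East, West}: service 249 + fixed 246 = 495
{North, South, East, West}: service 210 + fixed 452 = 662
No other subset beats 406.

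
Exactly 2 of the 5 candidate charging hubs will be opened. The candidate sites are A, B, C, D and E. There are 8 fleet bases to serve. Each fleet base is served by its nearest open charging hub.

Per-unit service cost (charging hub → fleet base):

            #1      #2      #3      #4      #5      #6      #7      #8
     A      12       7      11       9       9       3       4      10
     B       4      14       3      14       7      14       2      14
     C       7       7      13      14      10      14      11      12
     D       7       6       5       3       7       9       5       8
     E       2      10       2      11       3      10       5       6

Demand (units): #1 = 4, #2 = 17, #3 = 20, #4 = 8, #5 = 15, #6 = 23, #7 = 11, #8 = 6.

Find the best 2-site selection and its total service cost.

Choose A and E; total service cost 433.

With exactly 2 open, each fleet base uses its cheapest among the chosen.
{A, E}: #1→E 2·4=8, #2→A 7·17=119, #3→E 2·20=40, #4→A 9·8=72, #5→E 3·15=45, #6→A 3·23=69, #7→A 4·11=44, #8→E 6·6=36. Service cost 433.
{D, E}: service cost 517
{A, D}: service cost 520
Among all 10 size-2 choices, {A, E} is lowest.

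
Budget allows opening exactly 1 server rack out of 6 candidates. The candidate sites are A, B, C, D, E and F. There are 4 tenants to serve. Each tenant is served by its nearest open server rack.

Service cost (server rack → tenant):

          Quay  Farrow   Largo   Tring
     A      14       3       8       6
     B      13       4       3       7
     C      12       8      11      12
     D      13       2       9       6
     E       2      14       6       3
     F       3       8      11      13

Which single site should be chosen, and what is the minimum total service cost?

With exactly 1 open, each tenant uses its cheapest among the chosen.
{E}: Quay→E 2, Farrow→E 14, Largo→E 6, Tring→E 3. Service cost 25.
{B}: service cost 27
{D}: service cost 30
Among all 6 size-1 choices, {E} is lowest.

Choose E only; total service cost 25.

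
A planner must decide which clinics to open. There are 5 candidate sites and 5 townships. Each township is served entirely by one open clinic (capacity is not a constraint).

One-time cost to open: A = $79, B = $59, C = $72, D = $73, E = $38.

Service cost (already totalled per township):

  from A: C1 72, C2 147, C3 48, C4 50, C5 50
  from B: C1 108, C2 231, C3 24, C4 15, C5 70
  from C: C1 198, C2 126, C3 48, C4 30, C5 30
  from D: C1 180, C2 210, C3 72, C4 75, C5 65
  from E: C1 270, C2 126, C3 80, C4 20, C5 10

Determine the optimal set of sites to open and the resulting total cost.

Open B and E; minimum total cost 380.

For any fixed open set, each township goes to its cheapest open site; total = fixed + service.
{B, E}: C1→B 108, C2→E 126, C3→B 24, C4→B 15, C5→E 10. Service 283; fixed 97; total 380.
{A, E}: service 276 + fixed 117 = 393
{A, B, E}: C1→A 72, C2→E 126, C3→B 24, C4→B 15, C5→E 10. Service 247; fixed 176; total 423.
{A, B, C, D, E}: service 247 + fixed 321 = 568
No other subset beats 380.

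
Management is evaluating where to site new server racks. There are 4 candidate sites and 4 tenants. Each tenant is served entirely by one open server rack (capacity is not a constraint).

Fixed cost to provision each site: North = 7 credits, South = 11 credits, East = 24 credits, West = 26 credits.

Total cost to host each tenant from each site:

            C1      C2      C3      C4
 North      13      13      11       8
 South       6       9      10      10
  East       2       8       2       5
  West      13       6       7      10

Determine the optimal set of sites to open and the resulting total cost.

For any fixed open set, each tenant goes to its cheapest open site; total = fixed + service.
{East}: C1→East 2, C2→East 8, C3→East 2, C4→East 5. Service 17; fixed 24; total 41.
{South}: service 35 + fixed 11 = 46
{North, East}: service 17 + fixed 31 = 48
{North, South, East, West}: service 15 + fixed 68 = 83
No other subset beats 41.

Open East only; minimum total cost 41.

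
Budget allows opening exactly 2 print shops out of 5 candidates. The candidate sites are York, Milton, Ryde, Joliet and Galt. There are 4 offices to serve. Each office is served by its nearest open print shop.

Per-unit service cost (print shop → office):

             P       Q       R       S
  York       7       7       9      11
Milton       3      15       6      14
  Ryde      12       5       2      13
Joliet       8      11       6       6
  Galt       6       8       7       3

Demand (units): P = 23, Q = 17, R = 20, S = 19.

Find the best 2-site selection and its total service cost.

Choose Ryde and Galt; total service cost 320.

With exactly 2 open, each office uses its cheapest among the chosen.
{Ryde, Galt}: P→Galt 6·23=138, Q→Ryde 5·17=85, R→Ryde 2·20=40, S→Galt 3·19=57. Service cost 320.
{Milton, Galt}: service cost 382
{Ryde, Joliet}: service cost 423
Among all 10 size-2 choices, {Ryde, Galt} is lowest.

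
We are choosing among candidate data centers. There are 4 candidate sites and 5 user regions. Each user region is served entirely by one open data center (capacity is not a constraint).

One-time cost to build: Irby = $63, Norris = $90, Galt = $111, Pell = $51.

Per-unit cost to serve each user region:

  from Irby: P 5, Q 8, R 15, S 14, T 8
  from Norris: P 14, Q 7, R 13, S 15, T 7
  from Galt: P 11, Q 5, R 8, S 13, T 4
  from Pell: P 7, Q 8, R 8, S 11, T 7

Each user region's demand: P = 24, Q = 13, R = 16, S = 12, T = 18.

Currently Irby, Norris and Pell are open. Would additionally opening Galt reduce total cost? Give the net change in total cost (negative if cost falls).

Current service cost with {Irby, Norris, Pell}: 597.
Adding Galt: each user region re-picks its cheapest; new service cost 517, saving 80.
Extra fixed cost: 111. Net change = 111 − 80 = 31.
(Totals: 801 → 832.)

No — net change +31 (cost rises by 31).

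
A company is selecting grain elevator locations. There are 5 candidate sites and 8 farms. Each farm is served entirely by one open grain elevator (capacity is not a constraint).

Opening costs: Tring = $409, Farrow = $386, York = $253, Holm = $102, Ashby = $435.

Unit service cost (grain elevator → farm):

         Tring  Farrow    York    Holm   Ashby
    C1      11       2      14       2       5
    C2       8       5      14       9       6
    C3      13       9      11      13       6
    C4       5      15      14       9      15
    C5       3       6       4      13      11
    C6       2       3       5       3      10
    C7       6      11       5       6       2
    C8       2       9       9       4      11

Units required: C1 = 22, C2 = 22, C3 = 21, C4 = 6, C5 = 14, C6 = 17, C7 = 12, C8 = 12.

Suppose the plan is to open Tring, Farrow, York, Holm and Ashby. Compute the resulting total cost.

Each farm is assigned to its cheapest site among the open ones.
{Tring, Farrow, York, Holm, Ashby}: C1→Farrow 2·22=44, C2→Farrow 5·22=110, C3→Ashby 6·21=126, C4→Tring 5·6=30, C5→Tring 3·14=42, C6→Tring 2·17=34, C7→Ashby 2·12=24, C8→Tring 2·12=24. Service 434; fixed 1585; total 2019.

Total cost: 2019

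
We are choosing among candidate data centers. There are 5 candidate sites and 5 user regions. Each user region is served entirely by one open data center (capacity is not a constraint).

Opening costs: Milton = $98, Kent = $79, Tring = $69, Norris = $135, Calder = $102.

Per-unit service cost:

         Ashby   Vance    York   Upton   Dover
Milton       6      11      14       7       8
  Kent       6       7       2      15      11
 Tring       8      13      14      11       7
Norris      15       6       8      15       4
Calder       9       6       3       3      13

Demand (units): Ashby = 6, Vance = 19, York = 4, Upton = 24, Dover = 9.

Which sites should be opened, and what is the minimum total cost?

For any fixed open set, each user region goes to its cheapest open site; total = fixed + service.
{Calder}: Ashby→Calder 9·6=54, Vance→Calder 6·19=114, York→Calder 3·4=12, Upton→Calder 3·24=72, Dover→Calder 13·9=117. Service 369; fixed 102; total 471.
{Tring, Calder}: Ashby→Tring 8·6=48, Vance→Calder 6·19=114, York→Calder 3·4=12, Upton→Calder 3·24=72, Dover→Tring 7·9=63. Service 309; fixed 171; total 480.
{Milton, Calder}: service 306 + fixed 200 = 506
{Milton, Kent, Tring, Norris, Calder}: service 266 + fixed 483 = 749
No other subset beats 471.

Open Calder only; minimum total cost 471.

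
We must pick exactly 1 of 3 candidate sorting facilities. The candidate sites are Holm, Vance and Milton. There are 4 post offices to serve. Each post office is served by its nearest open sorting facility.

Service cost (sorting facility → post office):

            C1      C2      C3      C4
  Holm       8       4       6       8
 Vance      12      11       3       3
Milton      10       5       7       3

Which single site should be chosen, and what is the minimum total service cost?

With exactly 1 open, each post office uses its cheapest among the chosen.
{Milton}: C1→Milton 10, C2→Milton 5, C3→Milton 7, C4→Milton 3. Service cost 25.
{Holm}: service cost 26
{Vance}: service cost 29
Among all 3 size-1 choices, {Milton} is lowest.

Choose Milton only; total service cost 25.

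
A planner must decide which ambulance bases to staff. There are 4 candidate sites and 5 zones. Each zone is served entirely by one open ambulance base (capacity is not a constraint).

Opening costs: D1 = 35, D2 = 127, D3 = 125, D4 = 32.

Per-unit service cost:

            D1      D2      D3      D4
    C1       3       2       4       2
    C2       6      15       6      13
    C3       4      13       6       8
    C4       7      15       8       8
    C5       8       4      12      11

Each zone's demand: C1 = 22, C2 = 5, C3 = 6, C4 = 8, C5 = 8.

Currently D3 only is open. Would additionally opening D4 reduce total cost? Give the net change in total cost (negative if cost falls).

Yes — net change −20 (cost falls by 20).

Current service cost with {D3}: 314.
Adding D4: each zone re-picks its cheapest; new service cost 262, saving 52.
Extra fixed cost: 32. Net change = 32 − 52 = -20.
(Totals: 439 → 419.)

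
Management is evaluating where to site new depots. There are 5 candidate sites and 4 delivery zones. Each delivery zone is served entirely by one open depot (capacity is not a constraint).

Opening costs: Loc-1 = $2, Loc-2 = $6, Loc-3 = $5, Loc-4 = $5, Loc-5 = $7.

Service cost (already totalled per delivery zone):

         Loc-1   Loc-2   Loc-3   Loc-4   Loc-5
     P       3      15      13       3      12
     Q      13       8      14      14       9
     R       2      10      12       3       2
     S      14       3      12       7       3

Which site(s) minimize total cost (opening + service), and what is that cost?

Open Loc-1 and Loc-2; minimum total cost 24.

For any fixed open set, each delivery zone goes to its cheapest open site; total = fixed + service.
{Loc-1, Loc-2}: P→Loc-1 3, Q→Loc-2 8, R→Loc-1 2, S→Loc-2 3. Service 16; fixed 8; total 24.
{Loc-1, Loc-5}: P→Loc-1 3, Q→Loc-5 9, R→Loc-1 2, S→Loc-5 3. Service 17; fixed 9; total 26.
{Loc-2, Loc-4}: P→Loc-4 3, Q→Loc-2 8, R→Loc-4 3, S→Loc-2 3. Service 17; fixed 11; total 28.
{Loc-1, Loc-2, Loc-3, Loc-4, Loc-5}: P→Loc-1 3, Q→Loc-2 8, R→Loc-1 2, S→Loc-2 3. Service 16; fixed 25; total 41.
No other subset beats 24.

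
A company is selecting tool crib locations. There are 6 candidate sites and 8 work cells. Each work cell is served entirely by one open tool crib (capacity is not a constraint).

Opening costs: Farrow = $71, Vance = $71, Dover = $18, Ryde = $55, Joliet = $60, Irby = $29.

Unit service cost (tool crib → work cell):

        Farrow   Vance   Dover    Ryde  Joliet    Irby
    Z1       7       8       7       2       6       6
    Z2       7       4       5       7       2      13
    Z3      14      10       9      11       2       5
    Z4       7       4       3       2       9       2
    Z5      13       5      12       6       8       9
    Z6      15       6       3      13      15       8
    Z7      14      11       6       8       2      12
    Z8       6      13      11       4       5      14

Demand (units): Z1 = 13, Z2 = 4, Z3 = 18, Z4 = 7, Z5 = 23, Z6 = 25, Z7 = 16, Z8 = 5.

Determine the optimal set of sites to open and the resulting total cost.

For any fixed open set, each work cell goes to its cheapest open site; total = fixed + service.
{Dover, Ryde, Joliet}: Z1→Ryde 2·13=26, Z2→Joliet 2·4=8, Z3→Joliet 2·18=36, Z4→Ryde 2·7=14, Z5→Ryde 6·23=138, Z6→Dover 3·25=75, Z7→Joliet 2·16=32, Z8→Ryde 4·5=20. Service 349; fixed 133; total 482.
{Dover, Ryde, Joliet, Irby}: service 349 + fixed 162 = 511
{Vance, Dover, Ryde, Joliet}: service 326 + fixed 204 = 530
{Farrow, Vance, Dover, Ryde, Joliet, Irby}: service 326 + fixed 304 = 630
No other subset beats 482.

Open Dover, Ryde and Joliet; minimum total cost 482.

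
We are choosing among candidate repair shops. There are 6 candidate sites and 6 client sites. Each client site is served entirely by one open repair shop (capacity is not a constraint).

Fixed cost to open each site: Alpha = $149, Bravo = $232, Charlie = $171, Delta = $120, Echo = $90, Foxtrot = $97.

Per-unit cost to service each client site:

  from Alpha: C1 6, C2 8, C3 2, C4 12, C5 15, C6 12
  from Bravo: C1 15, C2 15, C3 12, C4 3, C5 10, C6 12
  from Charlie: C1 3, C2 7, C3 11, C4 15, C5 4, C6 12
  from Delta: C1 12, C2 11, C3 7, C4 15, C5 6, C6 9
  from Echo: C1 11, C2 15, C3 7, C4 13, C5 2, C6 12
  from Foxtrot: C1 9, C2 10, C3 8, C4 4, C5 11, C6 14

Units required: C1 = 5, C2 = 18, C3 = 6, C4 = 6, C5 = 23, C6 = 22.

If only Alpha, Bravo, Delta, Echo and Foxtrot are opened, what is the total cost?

Total cost: 1136

Each client site is assigned to its cheapest site among the open ones.
{Alpha, Bravo, Delta, Echo, Foxtrot}: C1→Alpha 6·5=30, C2→Alpha 8·18=144, C3→Alpha 2·6=12, C4→Bravo 3·6=18, C5→Echo 2·23=46, C6→Delta 9·22=198. Service 448; fixed 688; total 1136.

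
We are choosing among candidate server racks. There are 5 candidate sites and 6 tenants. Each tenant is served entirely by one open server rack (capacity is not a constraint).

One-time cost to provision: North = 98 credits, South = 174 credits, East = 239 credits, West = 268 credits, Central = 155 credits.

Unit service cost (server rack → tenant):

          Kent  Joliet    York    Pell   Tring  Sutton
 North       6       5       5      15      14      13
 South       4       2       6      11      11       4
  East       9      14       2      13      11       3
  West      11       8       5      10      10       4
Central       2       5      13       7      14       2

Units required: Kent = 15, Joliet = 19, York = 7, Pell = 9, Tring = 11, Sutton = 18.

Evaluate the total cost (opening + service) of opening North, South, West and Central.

Each tenant is assigned to its cheapest site among the open ones.
{North, South, West, Central}: Kent→Central 2·15=30, Joliet→South 2·19=38, York→North 5·7=35, Pell→Central 7·9=63, Tring→West 10·11=110, Sutton→Central 2·18=36. Service 312; fixed 695; total 1007.

Total cost: 1007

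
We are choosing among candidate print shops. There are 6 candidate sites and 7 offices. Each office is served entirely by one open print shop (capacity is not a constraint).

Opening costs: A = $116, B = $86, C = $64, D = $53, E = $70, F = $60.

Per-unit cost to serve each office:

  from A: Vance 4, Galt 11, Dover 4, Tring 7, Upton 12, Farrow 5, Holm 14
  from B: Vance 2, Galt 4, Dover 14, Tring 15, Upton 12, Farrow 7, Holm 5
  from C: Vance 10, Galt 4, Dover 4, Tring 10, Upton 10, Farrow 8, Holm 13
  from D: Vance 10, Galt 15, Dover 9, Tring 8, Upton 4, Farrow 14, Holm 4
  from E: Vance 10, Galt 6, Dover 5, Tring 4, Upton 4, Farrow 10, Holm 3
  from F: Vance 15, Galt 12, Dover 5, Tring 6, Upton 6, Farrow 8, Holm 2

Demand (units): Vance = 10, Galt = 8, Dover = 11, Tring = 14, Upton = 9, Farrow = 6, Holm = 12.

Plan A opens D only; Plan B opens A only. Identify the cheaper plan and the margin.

Plan A is cheaper by 40.

Plan A: {D}: Vance→D 10·10=100, Galt→D 15·8=120, Dover→D 9·11=99, Tring→D 8·14=112, Upton→D 4·9=36, Farrow→D 14·6=84, Holm→D 4·12=48. Service 599; fixed 53; total 652.
Plan B: {A}: Vance→A 4·10=40, Galt→A 11·8=88, Dover→A 4·11=44, Tring→A 7·14=98, Upton→A 12·9=108, Farrow→A 5·6=30, Holm→A 14·12=168. Service 576; fixed 116; total 692.
Difference: |652 − 692| = 40.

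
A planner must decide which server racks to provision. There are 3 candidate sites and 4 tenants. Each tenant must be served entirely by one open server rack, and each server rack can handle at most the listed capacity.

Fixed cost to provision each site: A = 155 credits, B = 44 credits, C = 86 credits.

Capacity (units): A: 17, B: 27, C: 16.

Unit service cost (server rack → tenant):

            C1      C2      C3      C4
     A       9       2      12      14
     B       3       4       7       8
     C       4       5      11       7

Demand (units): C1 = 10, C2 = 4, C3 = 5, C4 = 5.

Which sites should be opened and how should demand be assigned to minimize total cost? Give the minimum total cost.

Open {B}: C1→B 3·10=30, C2→B 4·4=16, C3→B 7·5=35, C4→B 8·5=40.
Loads: B carries 24/27. Service 121; fixed 44; total 165.
Next best feasible plan costs 246.

Minimum total cost: 165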